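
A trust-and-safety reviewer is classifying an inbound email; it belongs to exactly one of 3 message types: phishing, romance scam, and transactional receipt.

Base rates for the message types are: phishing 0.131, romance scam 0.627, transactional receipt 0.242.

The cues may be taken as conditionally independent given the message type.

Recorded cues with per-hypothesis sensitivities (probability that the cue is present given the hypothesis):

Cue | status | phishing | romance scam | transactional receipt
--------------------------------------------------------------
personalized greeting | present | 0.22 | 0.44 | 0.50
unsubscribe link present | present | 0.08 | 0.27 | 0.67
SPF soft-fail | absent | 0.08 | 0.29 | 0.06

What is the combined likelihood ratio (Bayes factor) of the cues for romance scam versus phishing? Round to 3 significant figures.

Take the product of per-cue likelihoods under each hypothesis (using 1 − P(present | H) for each absent cue), then divide.
  romance scam: 0.44 × 0.27 × (1 − 0.29) = 0.084348
  phishing: 0.22 × 0.08 × (1 − 0.08) = 0.016192
Bayes factor = 0.084348 / 0.016192 ≈ 5.21

5.21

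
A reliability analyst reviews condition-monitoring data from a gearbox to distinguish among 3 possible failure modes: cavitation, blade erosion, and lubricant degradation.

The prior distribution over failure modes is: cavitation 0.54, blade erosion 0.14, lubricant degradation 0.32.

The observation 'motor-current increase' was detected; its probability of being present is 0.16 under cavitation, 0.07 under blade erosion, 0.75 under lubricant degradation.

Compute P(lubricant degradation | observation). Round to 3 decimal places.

By Bayes' rule, the unnormalized weight for each hypothesis is prior × likelihood:
  cavitation: 0.54 × 0.16 = 0.0864
  blade erosion: 0.14 × 0.07 = 0.0098
  lubricant degradation: 0.32 × 0.75 = 0.24
Marginal likelihood of the evidence = 0.3362.
P(lubricant degradation | evidence) = 0.24 / 0.3362 ≈ 0.714.

0.714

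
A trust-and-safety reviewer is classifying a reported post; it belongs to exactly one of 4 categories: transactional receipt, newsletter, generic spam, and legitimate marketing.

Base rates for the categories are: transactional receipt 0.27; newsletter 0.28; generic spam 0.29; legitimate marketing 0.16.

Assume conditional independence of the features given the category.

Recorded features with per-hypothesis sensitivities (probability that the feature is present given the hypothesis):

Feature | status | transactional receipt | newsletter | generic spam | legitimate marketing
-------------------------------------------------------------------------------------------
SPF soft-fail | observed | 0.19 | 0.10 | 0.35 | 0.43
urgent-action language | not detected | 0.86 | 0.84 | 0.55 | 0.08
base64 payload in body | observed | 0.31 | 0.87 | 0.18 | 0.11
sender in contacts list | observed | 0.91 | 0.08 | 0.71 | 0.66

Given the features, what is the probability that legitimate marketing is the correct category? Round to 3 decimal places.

Multiply each prior by the joint likelihood of the feature pattern (using 1 − P(present | H) for each absent feature):
  transactional receipt: 0.27 × 0.19 × (1 − 0.86) × 0.31 × 0.91 = 0.002026
  newsletter: 0.28 × 0.10 × (1 − 0.84) × 0.87 × 0.08 = 0.00031181
  generic spam: 0.29 × 0.35 × (1 − 0.55) × 0.18 × 0.71 = 0.0058373
  legitimate marketing: 0.16 × 0.43 × (1 − 0.08) × 0.11 × 0.66 = 0.0045953
The unnormalized weights sum to 0.01277.
P(legitimate marketing | evidence) = 0.0045953 / 0.01277 ≈ 0.360.

0.360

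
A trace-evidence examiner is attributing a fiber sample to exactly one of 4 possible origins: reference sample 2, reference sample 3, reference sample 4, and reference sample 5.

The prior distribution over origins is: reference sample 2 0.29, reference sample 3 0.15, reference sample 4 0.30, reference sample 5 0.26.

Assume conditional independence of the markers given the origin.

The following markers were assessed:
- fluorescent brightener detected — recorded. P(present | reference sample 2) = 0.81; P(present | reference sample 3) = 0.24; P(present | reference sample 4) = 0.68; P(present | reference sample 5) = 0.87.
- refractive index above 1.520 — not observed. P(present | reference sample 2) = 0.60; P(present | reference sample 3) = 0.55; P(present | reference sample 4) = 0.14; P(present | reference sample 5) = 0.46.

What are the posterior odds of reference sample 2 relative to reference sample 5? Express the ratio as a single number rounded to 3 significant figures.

Posterior odds equal prior odds times the likelihood ratio; only the two competing hypotheses matter (using 1 − P(present | H) for each absent marker).
  reference sample 2: 0.29 × 0.81 × (1 − 0.60) = 0.09396
  reference sample 5: 0.26 × 0.87 × (1 − 0.46) = 0.12215
Posterior odds = 0.09396 / 0.12215 ≈ 0.769.

0.769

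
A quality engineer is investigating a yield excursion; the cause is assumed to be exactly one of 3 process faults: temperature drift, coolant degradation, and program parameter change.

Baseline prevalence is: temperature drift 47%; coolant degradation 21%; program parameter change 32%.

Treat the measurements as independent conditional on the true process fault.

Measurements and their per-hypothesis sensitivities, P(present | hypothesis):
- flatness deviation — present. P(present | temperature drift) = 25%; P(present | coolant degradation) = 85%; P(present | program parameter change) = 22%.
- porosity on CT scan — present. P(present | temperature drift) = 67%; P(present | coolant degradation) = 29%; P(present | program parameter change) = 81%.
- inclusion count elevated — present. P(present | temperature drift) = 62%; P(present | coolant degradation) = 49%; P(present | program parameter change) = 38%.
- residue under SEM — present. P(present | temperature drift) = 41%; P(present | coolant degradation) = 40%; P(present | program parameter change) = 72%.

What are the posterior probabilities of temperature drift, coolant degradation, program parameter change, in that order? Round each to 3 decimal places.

0.437, 0.222, 0.341

Multiply each prior by the joint likelihood of the measurement pattern:
  temperature drift: 0.47 × 0.25 × 0.67 × 0.62 × 0.41 = 0.020012
  coolant degradation: 0.21 × 0.85 × 0.29 × 0.49 × 0.40 = 0.010146
  program parameter change: 0.32 × 0.22 × 0.81 × 0.38 × 0.72 = 0.015602
Marginal likelihood of the evidence = 0.04576.
P(temperature drift | evidence) = 0.020012 / 0.04576 ≈ 0.437
P(coolant degradation | evidence) = 0.010146 / 0.04576 ≈ 0.222
P(program parameter change | evidence) = 0.015602 / 0.04576 ≈ 0.341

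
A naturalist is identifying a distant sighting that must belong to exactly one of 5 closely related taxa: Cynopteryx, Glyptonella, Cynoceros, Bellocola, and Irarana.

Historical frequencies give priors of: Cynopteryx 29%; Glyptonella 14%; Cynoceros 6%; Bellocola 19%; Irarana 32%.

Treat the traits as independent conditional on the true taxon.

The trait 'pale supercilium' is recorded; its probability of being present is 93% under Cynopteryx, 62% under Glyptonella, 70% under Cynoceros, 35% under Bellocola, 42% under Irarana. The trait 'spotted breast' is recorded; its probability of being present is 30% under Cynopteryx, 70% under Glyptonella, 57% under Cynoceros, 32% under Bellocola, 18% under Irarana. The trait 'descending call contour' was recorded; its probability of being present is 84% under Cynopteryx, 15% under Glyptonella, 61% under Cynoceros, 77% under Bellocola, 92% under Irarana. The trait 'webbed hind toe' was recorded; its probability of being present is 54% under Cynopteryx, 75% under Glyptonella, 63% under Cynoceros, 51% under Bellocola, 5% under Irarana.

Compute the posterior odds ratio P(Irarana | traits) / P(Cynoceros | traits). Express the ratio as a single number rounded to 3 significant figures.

Posterior odds equal prior odds times the likelihood ratio; only the two competing hypotheses matter.
  Irarana: 0.32 × 0.42 × 0.18 × 0.92 × 0.05 = 0.0011128
  Cynoceros: 0.06 × 0.70 × 0.57 × 0.61 × 0.63 = 0.0092001
Odds(Irarana : Cynoceros) = 0.0011128 / 0.0092001 ≈ 0.121.

0.121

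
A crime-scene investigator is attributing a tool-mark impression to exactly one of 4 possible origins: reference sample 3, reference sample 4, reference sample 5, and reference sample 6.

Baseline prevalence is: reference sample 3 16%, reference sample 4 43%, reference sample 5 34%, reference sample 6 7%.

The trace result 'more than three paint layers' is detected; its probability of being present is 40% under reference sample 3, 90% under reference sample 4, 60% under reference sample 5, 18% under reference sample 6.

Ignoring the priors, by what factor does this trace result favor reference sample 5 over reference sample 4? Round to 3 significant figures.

0.667

The Bayes factor is the ratio of the two likelihoods.
  reference sample 5: 0.6
  reference sample 4: 0.9
Bayes factor = 0.6 / 0.9 ≈ 0.667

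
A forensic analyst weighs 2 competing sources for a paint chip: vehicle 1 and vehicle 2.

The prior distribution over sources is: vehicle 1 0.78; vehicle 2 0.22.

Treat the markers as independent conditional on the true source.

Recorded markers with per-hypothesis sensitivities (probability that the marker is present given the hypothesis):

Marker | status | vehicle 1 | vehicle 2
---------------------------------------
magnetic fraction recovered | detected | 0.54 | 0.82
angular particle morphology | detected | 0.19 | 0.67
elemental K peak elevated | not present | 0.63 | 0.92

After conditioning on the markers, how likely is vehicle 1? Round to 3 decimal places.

0.754

For each hypothesis, the unnormalized posterior weight is prior × product of the marker likelihoods (using 1 − P(present | H) for each absent marker):
  vehicle 1: 0.78 × 0.54 × 0.19 × (1 − 0.63) = 0.02961
  vehicle 2: 0.22 × 0.82 × 0.67 × (1 − 0.92) = 0.0096694
The unnormalized weights sum to 0.03928.
P(vehicle 1 | evidence) = 0.02961 / 0.03928 ≈ 0.754.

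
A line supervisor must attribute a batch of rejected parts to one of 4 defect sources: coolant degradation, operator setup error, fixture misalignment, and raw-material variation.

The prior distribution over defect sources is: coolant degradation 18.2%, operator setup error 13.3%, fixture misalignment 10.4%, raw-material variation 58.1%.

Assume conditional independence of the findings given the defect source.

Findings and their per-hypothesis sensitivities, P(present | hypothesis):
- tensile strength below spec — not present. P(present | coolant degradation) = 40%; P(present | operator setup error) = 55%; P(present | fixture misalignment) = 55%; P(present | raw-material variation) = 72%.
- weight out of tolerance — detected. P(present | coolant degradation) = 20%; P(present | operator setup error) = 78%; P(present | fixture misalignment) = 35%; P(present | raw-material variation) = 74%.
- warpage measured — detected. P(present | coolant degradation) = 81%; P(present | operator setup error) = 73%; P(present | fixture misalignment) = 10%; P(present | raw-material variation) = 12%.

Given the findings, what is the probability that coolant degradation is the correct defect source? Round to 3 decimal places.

For each hypothesis, the unnormalized posterior weight is prior × product of the finding likelihoods (using 1 − P(present | H) for each absent finding):
  coolant degradation: 0.182 × (1 − 0.40) × 0.20 × 0.81 = 0.01769
  operator setup error: 0.133 × (1 − 0.55) × 0.78 × 0.73 = 0.034079
  fixture misalignment: 0.104 × (1 − 0.55) × 0.35 × 0.10 = 0.001638
  raw-material variation: 0.581 × (1 − 0.72) × 0.74 × 0.12 = 0.014446
Marginal likelihood of the evidence = 0.067853.
P(coolant degradation | evidence) = 0.01769 / 0.067853 ≈ 0.261.

0.261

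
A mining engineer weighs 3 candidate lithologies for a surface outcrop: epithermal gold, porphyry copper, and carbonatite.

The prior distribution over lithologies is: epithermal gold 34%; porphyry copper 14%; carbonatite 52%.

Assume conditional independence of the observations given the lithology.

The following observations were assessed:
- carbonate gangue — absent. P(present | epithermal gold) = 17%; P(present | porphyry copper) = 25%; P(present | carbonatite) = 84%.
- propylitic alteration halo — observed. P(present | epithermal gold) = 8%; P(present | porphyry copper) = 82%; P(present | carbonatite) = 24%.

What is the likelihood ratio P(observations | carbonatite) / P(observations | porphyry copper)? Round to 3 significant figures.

0.0624

The Bayes factor is the ratio of the joint likelihoods of the evidence pattern under the two hypotheses (using 1 − P(present | H) for each absent observation).
  carbonatite: (1 − 0.84) × 0.24 = 0.0384
  porphyry copper: (1 − 0.25) × 0.82 = 0.615
Bayes factor = 0.0384 / 0.615 ≈ 0.0624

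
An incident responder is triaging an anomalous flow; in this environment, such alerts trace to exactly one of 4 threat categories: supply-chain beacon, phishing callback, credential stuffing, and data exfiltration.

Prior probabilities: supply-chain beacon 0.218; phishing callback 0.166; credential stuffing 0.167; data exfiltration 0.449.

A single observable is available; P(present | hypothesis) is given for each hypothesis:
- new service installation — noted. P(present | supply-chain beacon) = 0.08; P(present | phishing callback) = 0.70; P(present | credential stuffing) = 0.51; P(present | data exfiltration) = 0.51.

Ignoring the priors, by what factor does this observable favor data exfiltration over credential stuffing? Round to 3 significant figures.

The Bayes factor is the ratio of the two likelihoods.
  data exfiltration: 0.51
  credential stuffing: 0.51
Bayes factor = 0.51 / 0.51 ≈ 1.00

1.00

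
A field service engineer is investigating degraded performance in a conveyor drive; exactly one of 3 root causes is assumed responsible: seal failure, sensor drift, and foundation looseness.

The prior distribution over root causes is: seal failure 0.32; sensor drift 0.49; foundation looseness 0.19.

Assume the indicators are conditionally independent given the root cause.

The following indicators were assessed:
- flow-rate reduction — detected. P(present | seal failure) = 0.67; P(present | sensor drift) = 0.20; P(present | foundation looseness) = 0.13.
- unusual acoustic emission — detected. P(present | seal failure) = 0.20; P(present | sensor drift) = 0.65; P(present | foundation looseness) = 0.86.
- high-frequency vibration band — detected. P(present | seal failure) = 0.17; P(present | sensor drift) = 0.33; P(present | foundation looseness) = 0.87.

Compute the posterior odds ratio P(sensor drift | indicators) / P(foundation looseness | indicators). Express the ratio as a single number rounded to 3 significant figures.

1.14

Unnormalized posterior weight (prior times the indicator likelihoods) for each of the two hypotheses:
  sensor drift: 0.49 × 0.20 × 0.65 × 0.33 = 0.021021
  foundation looseness: 0.19 × 0.13 × 0.86 × 0.87 = 0.018481
Posterior odds = 0.021021 / 0.018481 ≈ 1.14.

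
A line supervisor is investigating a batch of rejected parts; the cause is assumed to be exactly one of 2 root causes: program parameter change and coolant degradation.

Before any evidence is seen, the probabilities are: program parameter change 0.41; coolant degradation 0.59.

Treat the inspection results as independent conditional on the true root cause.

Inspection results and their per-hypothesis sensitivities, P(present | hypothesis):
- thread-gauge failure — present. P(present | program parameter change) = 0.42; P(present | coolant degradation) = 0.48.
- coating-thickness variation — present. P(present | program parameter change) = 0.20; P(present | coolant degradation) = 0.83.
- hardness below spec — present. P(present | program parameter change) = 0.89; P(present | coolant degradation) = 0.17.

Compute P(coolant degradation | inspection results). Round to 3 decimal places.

0.566

For each hypothesis, the unnormalized posterior weight is prior × product of the inspection result likelihoods:
  program parameter change: 0.41 × 0.42 × 0.20 × 0.89 = 0.030652
  coolant degradation: 0.59 × 0.48 × 0.83 × 0.17 = 0.03996
Normalizing constant Z = 0.030652 + 0.03996 = 0.070611.
P(coolant degradation | evidence) = 0.03996 / 0.070611 ≈ 0.566.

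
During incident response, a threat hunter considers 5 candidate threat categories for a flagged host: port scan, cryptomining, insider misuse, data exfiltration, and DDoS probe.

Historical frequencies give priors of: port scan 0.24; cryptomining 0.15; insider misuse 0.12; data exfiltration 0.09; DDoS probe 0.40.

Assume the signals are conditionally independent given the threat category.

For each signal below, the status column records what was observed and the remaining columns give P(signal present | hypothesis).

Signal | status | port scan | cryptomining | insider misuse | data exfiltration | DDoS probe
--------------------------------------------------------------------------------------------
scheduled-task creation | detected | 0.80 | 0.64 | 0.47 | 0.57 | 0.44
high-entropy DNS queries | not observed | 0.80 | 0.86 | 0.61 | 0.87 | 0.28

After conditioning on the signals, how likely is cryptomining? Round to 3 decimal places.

Multiply each prior by the joint likelihood of the signal pattern (using 1 − P(present | H) for each absent signal):
  port scan: 0.24 × 0.80 × (1 − 0.80) = 0.0384
  cryptomining: 0.15 × 0.64 × (1 − 0.86) = 0.01344
  insider misuse: 0.12 × 0.47 × (1 − 0.61) = 0.021996
  data exfiltration: 0.09 × 0.57 × (1 − 0.87) = 0.006669
  DDoS probe: 0.40 × 0.44 × (1 − 0.28) = 0.12672
Normalizing constant Z = 0.0384 + 0.01344 + 0.021996 + 0.006669 + 0.12672 = 0.20722.
P(cryptomining | evidence) = 0.01344 / 0.20722 ≈ 0.065.

0.065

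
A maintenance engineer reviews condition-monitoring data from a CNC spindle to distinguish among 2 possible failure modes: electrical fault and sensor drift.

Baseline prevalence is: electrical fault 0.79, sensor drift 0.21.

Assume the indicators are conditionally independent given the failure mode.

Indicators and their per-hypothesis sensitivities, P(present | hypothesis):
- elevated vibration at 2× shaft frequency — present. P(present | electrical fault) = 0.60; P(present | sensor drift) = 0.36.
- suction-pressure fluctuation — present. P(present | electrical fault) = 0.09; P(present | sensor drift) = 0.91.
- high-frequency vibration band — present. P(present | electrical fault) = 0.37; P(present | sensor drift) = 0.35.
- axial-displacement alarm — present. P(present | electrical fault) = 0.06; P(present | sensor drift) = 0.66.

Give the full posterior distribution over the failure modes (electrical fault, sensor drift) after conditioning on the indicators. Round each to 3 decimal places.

0.056, 0.944

Multiply each prior by the joint likelihood of the indicator pattern:
  electrical fault: 0.79 × 0.60 × 0.09 × 0.37 × 0.06 = 0.00094705
  sensor drift: 0.21 × 0.36 × 0.91 × 0.35 × 0.66 = 0.015892
Normalizing constant Z = 0.00094705 + 0.015892 = 0.016839.
P(electrical fault | evidence) = 0.00094705 / 0.016839 ≈ 0.056
P(sensor drift | evidence) = 0.015892 / 0.016839 ≈ 0.944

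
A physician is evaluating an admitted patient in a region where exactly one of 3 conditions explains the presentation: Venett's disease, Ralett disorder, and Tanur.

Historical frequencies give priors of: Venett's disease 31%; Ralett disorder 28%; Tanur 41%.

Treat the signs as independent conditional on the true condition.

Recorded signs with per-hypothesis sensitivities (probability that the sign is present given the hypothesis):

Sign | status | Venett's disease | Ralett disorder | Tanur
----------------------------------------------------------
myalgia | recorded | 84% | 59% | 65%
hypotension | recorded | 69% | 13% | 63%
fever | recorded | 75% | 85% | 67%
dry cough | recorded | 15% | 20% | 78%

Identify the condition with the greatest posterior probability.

Tanur

Multiply each prior by the joint likelihood of the sign pattern:
  Venett's disease: 0.31 × 0.84 × 0.69 × 0.75 × 0.15 = 0.020214
  Ralett disorder: 0.28 × 0.59 × 0.13 × 0.85 × 0.20 = 0.0036509
  Tanur: 0.41 × 0.65 × 0.63 × 0.67 × 0.78 = 0.087742
The unnormalized weights sum to 0.11161.
P(Venett's disease | evidence) ≈ 0.020214 / 0.11161 ≈ 0.181
P(Ralett disorder | evidence) ≈ 0.0036509 / 0.11161 ≈ 0.033
P(Tanur | evidence) ≈ 0.087742 / 0.11161 ≈ 0.786
The largest is 0.786, so Tanur is most probable.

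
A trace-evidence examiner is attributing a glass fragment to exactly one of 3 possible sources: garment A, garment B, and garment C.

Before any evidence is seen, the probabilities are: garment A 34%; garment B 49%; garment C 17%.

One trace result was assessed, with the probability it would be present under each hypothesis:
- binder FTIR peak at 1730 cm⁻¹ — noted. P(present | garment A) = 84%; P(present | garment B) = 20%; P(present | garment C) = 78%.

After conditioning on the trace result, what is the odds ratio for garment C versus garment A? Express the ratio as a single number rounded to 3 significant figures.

0.464

Unnormalized posterior weight (prior times the trace result likelihood) for each of the two hypotheses:
  garment C: 0.17 × 0.78 = 0.1326
  garment A: 0.34 × 0.84 = 0.2856
Posterior odds = 0.1326 / 0.2856 ≈ 0.464.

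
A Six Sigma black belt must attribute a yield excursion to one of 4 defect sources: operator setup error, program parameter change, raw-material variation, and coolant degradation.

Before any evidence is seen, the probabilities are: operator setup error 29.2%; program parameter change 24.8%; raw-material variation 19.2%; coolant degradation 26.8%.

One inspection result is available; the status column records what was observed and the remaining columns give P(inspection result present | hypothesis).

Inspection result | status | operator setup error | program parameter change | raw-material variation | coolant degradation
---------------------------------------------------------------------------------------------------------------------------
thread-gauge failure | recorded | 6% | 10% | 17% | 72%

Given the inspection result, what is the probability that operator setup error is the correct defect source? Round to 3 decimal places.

0.065

Multiply each prior by the likelihood of the inspection result:
  operator setup error: 0.292 × 0.06 = 0.01752
  program parameter change: 0.248 × 0.10 = 0.0248
  raw-material variation: 0.192 × 0.17 = 0.03264
  coolant degradation: 0.268 × 0.72 = 0.19296
Normalizing constant Z = 0.01752 + 0.0248 + 0.03264 + 0.19296 = 0.26792.
P(operator setup error | evidence) = 0.01752 / 0.26792 ≈ 0.065.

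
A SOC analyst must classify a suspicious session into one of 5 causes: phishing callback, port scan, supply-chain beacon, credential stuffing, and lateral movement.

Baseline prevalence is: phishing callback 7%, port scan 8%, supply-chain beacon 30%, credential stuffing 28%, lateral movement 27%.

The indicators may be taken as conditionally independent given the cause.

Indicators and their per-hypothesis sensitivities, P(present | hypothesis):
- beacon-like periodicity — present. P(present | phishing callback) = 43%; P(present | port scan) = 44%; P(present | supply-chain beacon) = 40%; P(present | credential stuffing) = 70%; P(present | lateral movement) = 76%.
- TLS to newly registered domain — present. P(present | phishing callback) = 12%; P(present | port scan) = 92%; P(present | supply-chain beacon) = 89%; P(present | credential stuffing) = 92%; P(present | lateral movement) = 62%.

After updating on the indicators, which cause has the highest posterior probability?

credential stuffing

By Bayes' rule with conditional independence, the unnormalized weight for each hypothesis is prior × ∏ likelihoods:
  phishing callback: 0.07 × 0.43 × 0.12 = 0.003612
  port scan: 0.08 × 0.44 × 0.92 = 0.032384
  supply-chain beacon: 0.30 × 0.40 × 0.89 = 0.1068
  credential stuffing: 0.28 × 0.70 × 0.92 = 0.18032
  lateral movement: 0.27 × 0.76 × 0.62 = 0.12722
Marginal likelihood of the evidence = 0.45034.
P(phishing callback | evidence) ≈ 0.003612 / 0.45034 ≈ 0.008
P(port scan | evidence) ≈ 0.032384 / 0.45034 ≈ 0.072
P(supply-chain beacon | evidence) ≈ 0.1068 / 0.45034 ≈ 0.237
P(credential stuffing | evidence) ≈ 0.18032 / 0.45034 ≈ 0.400
P(lateral movement | evidence) ≈ 0.12722 / 0.45034 ≈ 0.283
The largest is 0.400, so credential stuffing is most probable.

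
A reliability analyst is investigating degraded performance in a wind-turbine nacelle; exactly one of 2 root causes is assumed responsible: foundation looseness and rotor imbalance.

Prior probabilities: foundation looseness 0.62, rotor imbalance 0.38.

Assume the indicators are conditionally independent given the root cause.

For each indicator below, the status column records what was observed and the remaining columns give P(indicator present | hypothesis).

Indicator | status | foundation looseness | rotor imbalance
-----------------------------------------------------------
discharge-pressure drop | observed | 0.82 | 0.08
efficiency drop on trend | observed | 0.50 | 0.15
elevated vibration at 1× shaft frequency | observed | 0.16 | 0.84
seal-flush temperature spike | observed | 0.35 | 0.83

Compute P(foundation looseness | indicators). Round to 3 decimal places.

For each hypothesis, the unnormalized posterior weight is prior × product of the indicator likelihoods:
  foundation looseness: 0.62 × 0.82 × 0.50 × 0.16 × 0.35 = 0.014235
  rotor imbalance: 0.38 × 0.08 × 0.15 × 0.84 × 0.83 = 0.0031792
The unnormalized weights sum to 0.017414.
P(foundation looseness | evidence) = 0.014235 / 0.017414 ≈ 0.817.

0.817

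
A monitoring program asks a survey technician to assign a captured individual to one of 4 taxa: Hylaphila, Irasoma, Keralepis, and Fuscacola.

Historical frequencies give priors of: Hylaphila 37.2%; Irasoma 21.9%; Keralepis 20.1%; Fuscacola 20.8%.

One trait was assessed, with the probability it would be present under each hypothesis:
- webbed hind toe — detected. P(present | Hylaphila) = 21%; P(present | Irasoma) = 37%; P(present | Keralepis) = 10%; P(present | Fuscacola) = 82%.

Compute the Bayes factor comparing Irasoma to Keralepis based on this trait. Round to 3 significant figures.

3.70

Likelihood of this trait under each hypothesis:
  Irasoma: 0.37
  Keralepis: 0.1
Bayes factor = 0.37 / 0.1 ≈ 3.70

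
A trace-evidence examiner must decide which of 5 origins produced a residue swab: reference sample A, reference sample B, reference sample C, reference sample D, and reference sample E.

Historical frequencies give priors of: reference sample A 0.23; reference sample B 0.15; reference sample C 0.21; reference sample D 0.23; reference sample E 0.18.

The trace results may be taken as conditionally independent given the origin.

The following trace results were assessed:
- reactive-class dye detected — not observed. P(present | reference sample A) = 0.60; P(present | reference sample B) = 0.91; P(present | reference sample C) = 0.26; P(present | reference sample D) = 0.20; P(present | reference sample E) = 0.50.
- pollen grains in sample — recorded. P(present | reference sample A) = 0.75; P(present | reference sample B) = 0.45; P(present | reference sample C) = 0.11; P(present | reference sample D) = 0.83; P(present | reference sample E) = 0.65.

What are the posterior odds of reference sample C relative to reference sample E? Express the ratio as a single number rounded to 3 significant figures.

0.292

Posterior odds equal prior odds times the likelihood ratio; only the two competing hypotheses matter (using 1 − P(present | H) for each absent trace result).
  reference sample C: 0.21 × (1 − 0.26) × 0.11 = 0.017094
  reference sample E: 0.18 × (1 − 0.50) × 0.65 = 0.0585
Odds(reference sample C : reference sample E) = 0.017094 / 0.0585 ≈ 0.292.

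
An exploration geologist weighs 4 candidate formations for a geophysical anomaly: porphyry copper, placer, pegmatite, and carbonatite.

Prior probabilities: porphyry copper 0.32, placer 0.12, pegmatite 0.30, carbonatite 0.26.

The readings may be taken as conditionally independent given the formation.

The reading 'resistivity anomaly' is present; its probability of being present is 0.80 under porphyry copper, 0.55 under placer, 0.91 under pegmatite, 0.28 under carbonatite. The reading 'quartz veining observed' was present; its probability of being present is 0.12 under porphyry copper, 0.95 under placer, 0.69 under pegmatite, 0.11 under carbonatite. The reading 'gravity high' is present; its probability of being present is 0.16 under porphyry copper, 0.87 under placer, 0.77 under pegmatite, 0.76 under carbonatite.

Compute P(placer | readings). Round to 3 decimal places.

Multiply each prior by the joint likelihood of the reading pattern:
  porphyry copper: 0.32 × 0.80 × 0.12 × 0.16 = 0.0049152
  placer: 0.12 × 0.55 × 0.95 × 0.87 = 0.054549
  pegmatite: 0.30 × 0.91 × 0.69 × 0.77 = 0.14504
  carbonatite: 0.26 × 0.28 × 0.11 × 0.76 = 0.0060861
Marginal likelihood of the evidence = 0.2106.
P(placer | evidence) = 0.054549 / 0.2106 ≈ 0.259.

0.259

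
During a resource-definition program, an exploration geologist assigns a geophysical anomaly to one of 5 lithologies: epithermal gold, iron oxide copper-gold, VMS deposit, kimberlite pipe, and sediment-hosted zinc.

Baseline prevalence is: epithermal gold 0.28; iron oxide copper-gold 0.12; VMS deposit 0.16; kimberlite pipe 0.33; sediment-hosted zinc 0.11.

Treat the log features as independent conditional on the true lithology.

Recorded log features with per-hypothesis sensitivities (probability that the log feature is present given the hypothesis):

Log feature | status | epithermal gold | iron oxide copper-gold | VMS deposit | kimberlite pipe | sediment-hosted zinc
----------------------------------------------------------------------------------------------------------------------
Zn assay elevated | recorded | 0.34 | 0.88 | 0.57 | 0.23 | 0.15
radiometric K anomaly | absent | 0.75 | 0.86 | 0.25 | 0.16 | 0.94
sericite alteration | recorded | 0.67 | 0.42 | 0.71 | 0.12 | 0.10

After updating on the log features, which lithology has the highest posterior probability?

By Bayes' rule with conditional independence, the unnormalized weight for each hypothesis is prior × ∏ likelihoods (using 1 − P(present | H) for each absent log feature):
  epithermal gold: 0.28 × 0.34 × (1 − 0.75) × 0.67 = 0.015946
  iron oxide copper-gold: 0.12 × 0.88 × (1 − 0.86) × 0.42 = 0.0062093
  VMS deposit: 0.16 × 0.57 × (1 − 0.25) × 0.71 = 0.048564
  kimberlite pipe: 0.33 × 0.23 × (1 − 0.16) × 0.12 = 0.0076507
  sediment-hosted zinc: 0.11 × 0.15 × (1 − 0.94) × 0.10 = 9.9e-05
Marginal likelihood of the evidence = 0.078469.
P(epithermal gold | evidence) ≈ 0.015946 / 0.078469 ≈ 0.203
P(iron oxide copper-gold | evidence) ≈ 0.0062093 / 0.078469 ≈ 0.079
P(VMS deposit | evidence) ≈ 0.048564 / 0.078469 ≈ 0.619
P(kimberlite pipe | evidence) ≈ 0.0076507 / 0.078469 ≈ 0.097
P(sediment-hosted zinc | evidence) ≈ 9.9e-05 / 0.078469 ≈ 0.001
The largest is 0.619, so VMS deposit is most probable.

VMS deposit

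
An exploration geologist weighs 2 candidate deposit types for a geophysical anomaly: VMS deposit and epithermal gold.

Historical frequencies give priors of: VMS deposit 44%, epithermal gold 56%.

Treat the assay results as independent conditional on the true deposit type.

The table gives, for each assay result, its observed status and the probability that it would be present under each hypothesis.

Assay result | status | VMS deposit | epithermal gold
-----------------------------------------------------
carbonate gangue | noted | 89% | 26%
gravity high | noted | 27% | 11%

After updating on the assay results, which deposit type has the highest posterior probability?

VMS deposit

Multiply each prior by the joint likelihood of the assay result pattern:
  VMS deposit: 0.44 × 0.89 × 0.27 = 0.10573
  epithermal gold: 0.56 × 0.26 × 0.11 = 0.016016
Marginal likelihood of the evidence = 0.12175.
P(VMS deposit | evidence) ≈ 0.10573 / 0.12175 ≈ 0.868
P(epithermal gold | evidence) ≈ 0.016016 / 0.12175 ≈ 0.132
The largest is 0.868, so VMS deposit is most probable.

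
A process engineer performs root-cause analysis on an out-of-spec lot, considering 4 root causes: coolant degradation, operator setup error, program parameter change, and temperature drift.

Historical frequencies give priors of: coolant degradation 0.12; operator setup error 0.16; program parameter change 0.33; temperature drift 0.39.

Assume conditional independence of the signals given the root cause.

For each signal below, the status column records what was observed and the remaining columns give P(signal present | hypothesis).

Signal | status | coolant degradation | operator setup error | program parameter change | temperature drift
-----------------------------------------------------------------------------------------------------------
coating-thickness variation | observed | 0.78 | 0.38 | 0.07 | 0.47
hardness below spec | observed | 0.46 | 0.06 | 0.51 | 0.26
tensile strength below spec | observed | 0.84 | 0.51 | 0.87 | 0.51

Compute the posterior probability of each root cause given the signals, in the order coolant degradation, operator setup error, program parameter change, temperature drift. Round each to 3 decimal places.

Multiply each prior by the joint likelihood of the signal pattern:
  coolant degradation: 0.12 × 0.78 × 0.46 × 0.84 = 0.036167
  operator setup error: 0.16 × 0.38 × 0.06 × 0.51 = 0.0018605
  program parameter change: 0.33 × 0.07 × 0.51 × 0.87 = 0.010249
  temperature drift: 0.39 × 0.47 × 0.26 × 0.51 = 0.024306
The unnormalized weights sum to 0.072583.
P(coolant degradation | evidence) = 0.036167 / 0.072583 ≈ 0.498
P(operator setup error | evidence) = 0.0018605 / 0.072583 ≈ 0.026
P(program parameter change | evidence) = 0.010249 / 0.072583 ≈ 0.141
P(temperature drift | evidence) = 0.024306 / 0.072583 ≈ 0.335

0.498, 0.026, 0.141, 0.335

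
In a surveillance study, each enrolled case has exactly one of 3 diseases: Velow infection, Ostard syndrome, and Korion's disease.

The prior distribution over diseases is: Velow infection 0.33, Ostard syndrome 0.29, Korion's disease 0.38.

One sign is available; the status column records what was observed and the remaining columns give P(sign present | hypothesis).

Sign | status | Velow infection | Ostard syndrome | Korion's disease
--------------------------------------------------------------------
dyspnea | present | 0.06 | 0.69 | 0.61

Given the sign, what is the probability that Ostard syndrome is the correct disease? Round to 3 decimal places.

0.443

By Bayes' rule, the unnormalized weight for each hypothesis is prior × likelihood:
  Velow infection: 0.33 × 0.06 = 0.0198
  Ostard syndrome: 0.29 × 0.69 = 0.2001
  Korion's disease: 0.38 × 0.61 = 0.2318
Marginal likelihood of the evidence = 0.4517.
P(Ostard syndrome | evidence) = 0.2001 / 0.4517 ≈ 0.443.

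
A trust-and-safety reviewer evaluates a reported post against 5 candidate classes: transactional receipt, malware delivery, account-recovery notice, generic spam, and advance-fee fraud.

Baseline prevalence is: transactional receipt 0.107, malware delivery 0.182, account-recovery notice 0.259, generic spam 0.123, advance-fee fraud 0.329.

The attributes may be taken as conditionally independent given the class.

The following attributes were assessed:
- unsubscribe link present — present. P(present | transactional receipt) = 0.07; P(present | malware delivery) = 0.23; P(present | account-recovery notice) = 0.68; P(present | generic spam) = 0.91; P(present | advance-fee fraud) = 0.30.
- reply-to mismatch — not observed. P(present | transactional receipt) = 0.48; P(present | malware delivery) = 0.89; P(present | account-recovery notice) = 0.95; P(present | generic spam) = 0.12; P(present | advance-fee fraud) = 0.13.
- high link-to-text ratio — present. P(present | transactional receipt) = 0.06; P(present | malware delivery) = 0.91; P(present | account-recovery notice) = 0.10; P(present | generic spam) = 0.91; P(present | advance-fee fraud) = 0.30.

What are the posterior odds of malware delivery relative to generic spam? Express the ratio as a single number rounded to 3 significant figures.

Posterior odds equal prior odds times the likelihood ratio; only the two competing hypotheses matter (using 1 − P(present | H) for each absent attribute).
  malware delivery: 0.182 × 0.23 × (1 − 0.89) × 0.91 = 0.0041902
  generic spam: 0.123 × 0.91 × (1 − 0.12) × 0.91 = 0.089634
Odds(malware delivery : generic spam) = 0.0041902 / 0.089634 ≈ 0.0467.

0.0467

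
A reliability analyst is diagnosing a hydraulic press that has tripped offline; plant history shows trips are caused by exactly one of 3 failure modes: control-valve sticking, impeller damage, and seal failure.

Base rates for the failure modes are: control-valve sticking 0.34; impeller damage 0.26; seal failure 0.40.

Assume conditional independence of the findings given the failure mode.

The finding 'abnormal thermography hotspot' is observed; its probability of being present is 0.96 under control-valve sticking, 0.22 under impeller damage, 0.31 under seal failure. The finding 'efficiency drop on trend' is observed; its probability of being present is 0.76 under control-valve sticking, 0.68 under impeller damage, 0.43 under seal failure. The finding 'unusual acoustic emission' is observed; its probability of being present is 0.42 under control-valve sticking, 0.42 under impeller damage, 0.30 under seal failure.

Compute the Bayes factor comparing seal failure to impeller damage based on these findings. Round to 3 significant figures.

Joint likelihood of the evidence pattern under each hypothesis:
  seal failure: 0.31 × 0.43 × 0.30 = 0.03999
  impeller damage: 0.22 × 0.68 × 0.42 = 0.062832
Bayes factor = 0.03999 / 0.062832 ≈ 0.636

0.636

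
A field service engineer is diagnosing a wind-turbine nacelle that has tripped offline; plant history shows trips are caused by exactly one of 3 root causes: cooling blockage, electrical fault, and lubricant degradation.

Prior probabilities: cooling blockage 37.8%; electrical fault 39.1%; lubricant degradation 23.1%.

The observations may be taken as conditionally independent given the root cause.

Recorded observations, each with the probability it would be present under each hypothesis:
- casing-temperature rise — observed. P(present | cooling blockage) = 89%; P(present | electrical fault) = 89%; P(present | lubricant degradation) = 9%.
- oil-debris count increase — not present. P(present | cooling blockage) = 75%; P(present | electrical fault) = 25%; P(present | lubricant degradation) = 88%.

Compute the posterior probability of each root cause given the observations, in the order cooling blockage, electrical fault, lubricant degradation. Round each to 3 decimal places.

0.242, 0.751, 0.007

Multiply each prior by the joint likelihood of the evidence pattern (using 1 − P(present | H) for each absent observation):
  cooling blockage: 0.378 × 0.89 × (1 − 0.75) = 0.084105
  electrical fault: 0.391 × 0.89 × (1 − 0.25) = 0.26099
  lubricant degradation: 0.231 × 0.09 × (1 − 0.88) = 0.0024948
Normalizing constant Z = 0.084105 + 0.26099 + 0.0024948 = 0.34759.
P(cooling blockage | evidence) = 0.084105 / 0.34759 ≈ 0.242
P(electrical fault | evidence) = 0.26099 / 0.34759 ≈ 0.751
P(lubricant degradation | evidence) = 0.0024948 / 0.34759 ≈ 0.007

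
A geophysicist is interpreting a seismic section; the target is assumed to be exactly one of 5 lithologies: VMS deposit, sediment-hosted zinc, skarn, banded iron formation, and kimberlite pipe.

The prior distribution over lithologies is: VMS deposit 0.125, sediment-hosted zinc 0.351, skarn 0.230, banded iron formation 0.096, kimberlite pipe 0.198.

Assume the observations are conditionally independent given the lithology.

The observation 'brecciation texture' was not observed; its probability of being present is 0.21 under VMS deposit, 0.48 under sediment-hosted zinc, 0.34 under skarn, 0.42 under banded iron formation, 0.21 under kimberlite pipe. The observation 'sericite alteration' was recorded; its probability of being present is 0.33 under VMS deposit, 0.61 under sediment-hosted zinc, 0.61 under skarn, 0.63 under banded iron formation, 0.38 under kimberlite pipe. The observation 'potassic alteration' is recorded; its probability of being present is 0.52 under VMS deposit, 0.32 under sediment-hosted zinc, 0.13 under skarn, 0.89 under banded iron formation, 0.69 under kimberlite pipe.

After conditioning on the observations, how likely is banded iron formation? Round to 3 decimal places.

0.228

Multiply each prior by the joint likelihood of the evidence pattern (using 1 − P(present | H) for each absent observation):
  VMS deposit: 0.125 × (1 − 0.21) × 0.33 × 0.52 = 0.016946
  sediment-hosted zinc: 0.351 × (1 − 0.48) × 0.61 × 0.32 = 0.035628
  skarn: 0.230 × (1 − 0.34) × 0.61 × 0.13 = 0.012038
  banded iron formation: 0.096 × (1 − 0.42) × 0.63 × 0.89 = 0.03122
  kimberlite pipe: 0.198 × (1 − 0.21) × 0.38 × 0.69 = 0.041013
Normalizing constant Z = 0.016946 + 0.035628 + 0.012038 + 0.03122 + 0.041013 = 0.13684.
P(banded iron formation | evidence) = 0.03122 / 0.13684 ≈ 0.228.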